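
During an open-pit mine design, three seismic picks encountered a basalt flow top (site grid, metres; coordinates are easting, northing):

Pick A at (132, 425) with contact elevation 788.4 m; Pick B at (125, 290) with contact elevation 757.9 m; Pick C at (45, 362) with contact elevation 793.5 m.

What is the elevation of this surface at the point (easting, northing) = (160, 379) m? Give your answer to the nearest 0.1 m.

771.0 m

Two edge vectors: Pick A→Pick B = (-7, -135, -30.5), Pick A→Pick C = (-87, -63, 5.1).
Normal n = (Pick A→Pick B) × (Pick A→Pick C) = (-2610, 2689.2, -11304).
So ∂z/∂easting = −n_x/n_z = −0.23089 and ∂z/∂northing = −n_y/n_z = 0.23790.
Intercept c from Pick A: 788.4 + 30.48 − 101.11 = 717.77.
At (160, 379): z = −36.9 + 90.2 + 717.77 = 771.0 m.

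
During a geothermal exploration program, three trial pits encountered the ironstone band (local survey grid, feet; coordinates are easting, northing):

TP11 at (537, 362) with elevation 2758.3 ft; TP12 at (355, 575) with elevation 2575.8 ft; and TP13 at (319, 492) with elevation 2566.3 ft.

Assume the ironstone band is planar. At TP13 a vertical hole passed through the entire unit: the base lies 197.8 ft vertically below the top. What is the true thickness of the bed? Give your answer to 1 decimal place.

Let the plane be z = a·easting + b·northing + c.
TP12−TP11: −182a + 213b = −182.5;  TP13−TP11: −218a + 130b = −192.
Solving gives a = 0.75397, b = −0.21257.
|∇z| = √(a²+b²) = 0.78337, so dip δ = arctan(0.78337) = 38.07°.
True thickness = vertical thickness × cos δ = 197.8 × cos 38.07° = 155.7 ft.

155.7 ft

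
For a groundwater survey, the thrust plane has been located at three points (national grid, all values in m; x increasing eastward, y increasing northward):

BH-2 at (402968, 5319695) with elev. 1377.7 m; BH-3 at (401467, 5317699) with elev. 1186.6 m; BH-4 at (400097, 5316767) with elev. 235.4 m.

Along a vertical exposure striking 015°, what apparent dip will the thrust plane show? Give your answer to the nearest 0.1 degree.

Let the plane be z = a·x + b·y + c.
BH-3−BH-2: −1501a − 1996b = −191.1;  BH-4−BH-2: −2871a − 2928b = −1142.3.
Solving gives a = 1.28819, b = −0.87298.
Unit vector along 015° is (sin 15°, cos 15°) = (0.2588, 0.9659).
Slope in that direction = a·(0.2588) + b·(0.9659) = −0.50983.
Apparent dip = arctan|0.50983| = 27.0° (true dip is 57.3°, so apparent ≤ true as expected).

27.0°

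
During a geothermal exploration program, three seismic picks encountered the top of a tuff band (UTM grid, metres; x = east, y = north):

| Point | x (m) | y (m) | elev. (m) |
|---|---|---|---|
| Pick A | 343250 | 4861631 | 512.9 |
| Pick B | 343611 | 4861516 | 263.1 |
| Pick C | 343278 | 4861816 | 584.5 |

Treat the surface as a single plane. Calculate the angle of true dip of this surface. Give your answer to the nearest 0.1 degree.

35.6°

Let the plane be z = a·x + b·y + c.
Pick B−Pick A: 361a − 115b = −249.8;  Pick C−Pick A: 28a + 185b = 71.6.
Solving gives a = −0.54252, b = 0.46914.
Gradient magnitude |∇z| = √(a² + b²) = √(0.29433 + 0.22009) = 0.71723.
True dip = arctan(0.71723) = 35.6°, dipping toward SE (azimuth ≈ 131°).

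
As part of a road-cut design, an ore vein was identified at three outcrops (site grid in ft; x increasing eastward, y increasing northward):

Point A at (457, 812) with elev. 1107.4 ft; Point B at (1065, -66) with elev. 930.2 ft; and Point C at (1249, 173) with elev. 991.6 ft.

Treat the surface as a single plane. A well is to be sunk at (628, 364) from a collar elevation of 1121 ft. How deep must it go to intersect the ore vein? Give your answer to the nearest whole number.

109 ft

Two edge vectors: Point A→Point B = (608, -878, -177.2), Point A→Point C = (792, -639, -115.8).
Normal n = (Point A→Point B) × (Point A→Point C) = (-11558.4, -69936, 306864).
So ∂z/∂x = −n_x/n_z = 0.03767 and ∂z/∂y = −n_y/n_z = 0.22791.
Intercept c from Point A: 1107.4 − 17.21 − 185.06 = 905.13.
At (628, 364): z_contact = 23.7 + 83.0 + 905.13 = 1011.7 ft.
Depth below ground = 1121 − 1011.7 = 109 ft.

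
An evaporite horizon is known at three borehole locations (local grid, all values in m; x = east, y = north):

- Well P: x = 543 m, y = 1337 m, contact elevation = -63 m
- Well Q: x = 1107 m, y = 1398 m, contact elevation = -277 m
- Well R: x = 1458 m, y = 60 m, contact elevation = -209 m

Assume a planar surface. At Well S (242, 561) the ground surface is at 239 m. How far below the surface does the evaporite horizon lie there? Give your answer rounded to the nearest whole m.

79 m

Two edge vectors: Well P→Well Q = (564, 61, -214), Well P→Well R = (915, -1277, -146).
Normal n = (Well P→Well Q) × (Well P→Well R) = (-282184, -113466, -776043).
So ∂z/∂x = −n_x/n_z = −0.36362 and ∂z/∂y = −n_y/n_z = −0.14621.
Intercept c from Well P: -63 + 197.45 + 195.48 = 329.93.
At (242, 561): z_contact = −88.0 − 82.0 + 329.93 = 159.9 m.
Depth below ground = 239 − 159.9 = 79 m.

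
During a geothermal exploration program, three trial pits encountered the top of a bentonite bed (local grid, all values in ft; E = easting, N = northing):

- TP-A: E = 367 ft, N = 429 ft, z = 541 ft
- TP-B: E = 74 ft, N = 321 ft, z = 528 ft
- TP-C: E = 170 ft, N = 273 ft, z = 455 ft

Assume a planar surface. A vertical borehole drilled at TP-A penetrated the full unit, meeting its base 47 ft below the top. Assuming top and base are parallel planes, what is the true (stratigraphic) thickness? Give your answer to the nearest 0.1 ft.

Let the plane be z = a·E + b·N + c.
TP-B−TP-A: −293a − 108b = −13;  TP-C−TP-A: −197a − 156b = −86.
Solving gives a = −0.29715, b = 0.92653.
|∇z| = √(a²+b²) = 0.97301, so dip δ = arctan(0.97301) = 44.22°.
True thickness = vertical thickness × cos δ = 47 × cos 44.22° = 33.7 ft.

33.7 ft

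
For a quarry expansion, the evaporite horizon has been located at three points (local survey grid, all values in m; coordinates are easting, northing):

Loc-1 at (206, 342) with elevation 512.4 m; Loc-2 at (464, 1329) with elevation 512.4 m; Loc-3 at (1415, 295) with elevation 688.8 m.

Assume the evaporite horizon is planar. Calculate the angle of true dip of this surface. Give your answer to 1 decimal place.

8.5°

Two edge vectors: Loc-1→Loc-2 = (258, 987, 0), Loc-1→Loc-3 = (1209, -47, 176.4).
Normal n = (Loc-1→Loc-2) × (Loc-1→Loc-3) = (174106.8, -45511.2, -1205409).
So ∂z/∂easting = −n_x/n_z = 0.14444 and ∂z/∂northing = −n_y/n_z = −0.03776.
Gradient magnitude |∇z| = √(a² + b²) = √(0.02086 + 0.00143) = 0.14929.
True dip = arctan(0.14929) = 8.5°, dipping toward WNW (azimuth ≈ 285°).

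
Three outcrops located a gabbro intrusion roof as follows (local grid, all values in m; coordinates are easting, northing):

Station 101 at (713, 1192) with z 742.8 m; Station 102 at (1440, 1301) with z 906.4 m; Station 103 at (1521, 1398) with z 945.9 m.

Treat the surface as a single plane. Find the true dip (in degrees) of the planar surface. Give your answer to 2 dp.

Let the plane be z = a·easting + b·northing + c.
Station 102−Station 101: 727a + 109b = 163.6;  Station 103−Station 101: 808a + 206b = 203.1.
Solving gives a = 0.18745, b = 0.25069.
Gradient magnitude |∇z| = √(a² + b²) = √(0.03514 + 0.06284) = 0.31302.
True dip = arctan(0.31302) = 17.38°, dipping toward SW (azimuth ≈ 217°).

17.38°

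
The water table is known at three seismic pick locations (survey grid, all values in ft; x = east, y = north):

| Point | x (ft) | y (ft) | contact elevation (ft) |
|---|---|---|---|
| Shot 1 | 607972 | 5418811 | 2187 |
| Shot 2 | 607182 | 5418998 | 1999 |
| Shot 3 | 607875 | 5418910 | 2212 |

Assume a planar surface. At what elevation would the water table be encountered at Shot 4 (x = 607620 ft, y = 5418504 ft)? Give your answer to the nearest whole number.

Two edge vectors: Shot 1→Shot 2 = (-790, 187, -188), Shot 1→Shot 3 = (-97, 99, 25).
Normal n = (Shot 1→Shot 2) × (Shot 1→Shot 3) = (23287, 37986, -60071).
So ∂z/∂x = −n_x/n_z = 0.38765794 and ∂z/∂y = −n_y/n_z = 0.63235172.
Intercept c from Shot 1: 2187 − 235685.17 − 3426594.44 = −3660092.61.
At (607620, 5418504): z = 235548.7 + 3426400.3 − 3660092.61 = 1856.4 ft.

1856 ft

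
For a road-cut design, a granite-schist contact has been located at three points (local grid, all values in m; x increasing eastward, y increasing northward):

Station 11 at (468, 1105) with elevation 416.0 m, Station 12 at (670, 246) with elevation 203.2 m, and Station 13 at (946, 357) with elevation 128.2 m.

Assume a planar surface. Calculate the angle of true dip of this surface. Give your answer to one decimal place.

Two edge vectors: Station 11→Station 12 = (202, -859, -212.8), Station 11→Station 13 = (478, -748, -287.8).
Normal n = (Station 11→Station 12) × (Station 11→Station 13) = (88045.8, -43582.8, 259506).
So ∂z/∂x = −n_x/n_z = −0.33928 and ∂z/∂y = −n_y/n_z = 0.16795.
Gradient magnitude |∇z| = √(a² + b²) = √(0.11511 + 0.02821) = 0.37857.
True dip = arctan(0.37857) = 20.7°, dipping toward ESE (azimuth ≈ 116°).

20.7°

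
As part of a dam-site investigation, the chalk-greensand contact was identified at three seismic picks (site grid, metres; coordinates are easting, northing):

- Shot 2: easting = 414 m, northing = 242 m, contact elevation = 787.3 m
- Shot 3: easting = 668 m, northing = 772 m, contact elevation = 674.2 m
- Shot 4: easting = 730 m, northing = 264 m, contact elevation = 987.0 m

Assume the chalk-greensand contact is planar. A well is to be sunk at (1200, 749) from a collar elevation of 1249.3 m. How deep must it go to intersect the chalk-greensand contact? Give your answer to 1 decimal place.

Let the plane be z = a·easting + b·northing + c.
Shot 3−Shot 2: 254a + 530b = −113.1;  Shot 4−Shot 2: 316a + 22b = 199.7.
Solving gives a = 0.669145, b = −0.534081.
Then c = 787.3 − a·414 − b·242 = 639.52.
At (1200, 749): z_contact = 802.97 − 400.03 + 639.52 = 1042.47 m.
Depth below ground = 1249.3 − 1042.47 = 206.8 m.

206.8 m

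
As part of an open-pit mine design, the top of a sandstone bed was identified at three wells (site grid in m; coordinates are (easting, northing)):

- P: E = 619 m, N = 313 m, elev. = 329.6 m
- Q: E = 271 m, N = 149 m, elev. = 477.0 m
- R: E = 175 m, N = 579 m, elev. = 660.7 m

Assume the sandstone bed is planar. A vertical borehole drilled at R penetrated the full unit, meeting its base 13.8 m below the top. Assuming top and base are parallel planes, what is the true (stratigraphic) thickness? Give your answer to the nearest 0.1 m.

Let the plane be z = a·E + b·N + c.
Q−P: −348a − 164b = 147.4;  R−P: −444a + 266b = 331.1.
Solving gives a = −0.56540, b = 0.30098.
|∇z| = √(a²+b²) = 0.64052, so dip δ = arctan(0.64052) = 32.64°.
True thickness = vertical thickness × cos δ = 13.8 × cos 32.64° = 11.6 m.

11.6 m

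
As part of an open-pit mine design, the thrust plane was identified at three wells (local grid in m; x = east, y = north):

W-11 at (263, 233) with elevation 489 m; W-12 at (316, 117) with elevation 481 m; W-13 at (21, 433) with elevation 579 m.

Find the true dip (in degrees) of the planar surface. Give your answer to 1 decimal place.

Let the plane be z = a·x + b·y + c.
W-12−W-11: 53a − 116b = −8;  W-13−W-11: −242a + 200b = 90.
Solving gives a = −0.50595, b = −0.16220.
Gradient magnitude |∇z| = √(a² + b²) = √(0.25599 + 0.02631) = 0.53132.
True dip = arctan(0.53132) = 28.0°, dipping toward ENE (azimuth ≈ 072°).

28.0°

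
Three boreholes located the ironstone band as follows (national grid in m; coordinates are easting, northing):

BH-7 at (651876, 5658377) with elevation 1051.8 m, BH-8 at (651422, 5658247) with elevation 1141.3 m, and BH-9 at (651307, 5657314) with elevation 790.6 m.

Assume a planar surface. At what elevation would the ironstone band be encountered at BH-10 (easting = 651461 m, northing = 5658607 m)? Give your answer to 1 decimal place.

Let the plane be z = a·easting + b·northing + c.
BH-8−BH-7: −454a − 130b = 89.5;  BH-9−BH-7: −569a − 1063b = −261.2.
Solving gives a = −0.315918724, b = 0.414823851.
Then c = 1051.8 − a·651876 − b·5658377 = −2140238.11.
At (651461, 5658607): z = −205808.7 + 2347325.1 − 2140238.11 = 1278.3 m.

1278.3 m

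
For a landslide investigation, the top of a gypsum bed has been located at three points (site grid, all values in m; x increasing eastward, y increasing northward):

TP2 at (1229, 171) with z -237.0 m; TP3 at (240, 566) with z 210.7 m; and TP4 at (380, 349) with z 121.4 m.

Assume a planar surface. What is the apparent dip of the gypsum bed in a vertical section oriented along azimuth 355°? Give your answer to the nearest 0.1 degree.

11.0°

Let the plane be z = a·x + b·y + c.
TP3−TP2: −989a + 395b = 447.7;  TP4−TP2: −849a + 178b = 358.4.
Solving gives a = −0.38840, b = 0.16094.
Unit vector along 355° is (sin 355°, cos 355°) = (-0.0872, 0.9962).
Slope in that direction = a·(-0.0872) + b·(0.9962) = 0.19418.
Apparent dip = arctan|0.19418| = 11.0° (true dip is 22.8°, so apparent ≤ true as expected).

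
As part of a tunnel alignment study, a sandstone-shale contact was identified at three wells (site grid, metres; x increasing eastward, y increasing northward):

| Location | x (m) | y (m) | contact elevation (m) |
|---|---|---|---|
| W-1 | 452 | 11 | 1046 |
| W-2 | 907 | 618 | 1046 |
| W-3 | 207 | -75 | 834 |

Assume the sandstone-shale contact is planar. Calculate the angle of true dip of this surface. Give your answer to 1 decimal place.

55.7°

Let the plane be z = a·x + b·y + c.
W-2−W-1: 455a + 607b = 0;  W-3−W-1: −245a − 86b = −212.
Solving gives a = 1.17428, b = −0.88023.
Gradient magnitude |∇z| = √(a² + b²) = √(1.37894 + 0.77480) = 1.46757.
True dip = arctan(1.46757) = 55.7°, dipping toward NW (azimuth ≈ 307°).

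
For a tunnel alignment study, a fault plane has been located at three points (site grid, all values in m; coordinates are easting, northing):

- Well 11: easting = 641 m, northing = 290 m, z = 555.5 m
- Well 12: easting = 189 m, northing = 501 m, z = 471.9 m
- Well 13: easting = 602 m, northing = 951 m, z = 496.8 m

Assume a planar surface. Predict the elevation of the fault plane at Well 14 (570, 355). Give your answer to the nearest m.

Two edge vectors: Well 11→Well 12 = (-452, 211, -83.6), Well 11→Well 13 = (-39, 661, -58.7).
Normal n = (Well 11→Well 12) × (Well 11→Well 13) = (42873.9, -23272, -290543).
So ∂z/∂easting = −n_x/n_z = 0.14756 and ∂z/∂northing = −n_y/n_z = −0.08010.
Intercept c from Well 11: 555.5 − 94.59 + 23.23 = 484.14.
At (570, 355): z = 84.1 − 28.4 + 484.14 = 539.8 m.

540 m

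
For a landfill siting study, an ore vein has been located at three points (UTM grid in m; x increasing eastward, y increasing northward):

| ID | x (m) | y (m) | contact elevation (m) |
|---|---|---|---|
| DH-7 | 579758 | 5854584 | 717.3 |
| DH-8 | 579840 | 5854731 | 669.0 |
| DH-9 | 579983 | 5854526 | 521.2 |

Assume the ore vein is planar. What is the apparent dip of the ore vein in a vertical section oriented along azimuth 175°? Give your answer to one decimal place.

Two edge vectors: DH-7→DH-8 = (82, 147, -48.3), DH-7→DH-9 = (225, -58, -196.1).
Normal n = (DH-7→DH-8) × (DH-7→DH-9) = (-31628.1, 5212.7, -37831).
So ∂z/∂x = −n_x/n_z = −0.83604 and ∂z/∂y = −n_y/n_z = 0.13779.
Unit vector along 175° is (sin 175°, cos 175°) = (0.0872, -0.9962).
Slope in that direction = a·(0.0872) + b·(-0.9962) = −0.21013.
Apparent dip = arctan|0.21013| = 11.9° (true dip is 40.3°, so apparent ≤ true as expected).

11.9°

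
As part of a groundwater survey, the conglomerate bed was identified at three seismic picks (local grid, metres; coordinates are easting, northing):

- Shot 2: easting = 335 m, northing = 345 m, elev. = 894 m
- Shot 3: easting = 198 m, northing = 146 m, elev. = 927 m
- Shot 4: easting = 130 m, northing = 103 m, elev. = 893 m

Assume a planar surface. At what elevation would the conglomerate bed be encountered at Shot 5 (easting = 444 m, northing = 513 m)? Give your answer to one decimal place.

859.0 m

Two edge vectors: Shot 2→Shot 3 = (-137, -199, 33), Shot 2→Shot 4 = (-205, -242, -1).
Normal n = (Shot 2→Shot 3) × (Shot 2→Shot 4) = (8185, -6902, -7641).
So ∂z/∂easting = −n_x/n_z = 1.07119 and ∂z/∂northing = −n_y/n_z = −0.90328.
Intercept c from Shot 2: 894 − 358.85 + 311.63 = 846.78.
At (444, 513): z = 475.6 − 463.4 + 846.78 = 859.0 m.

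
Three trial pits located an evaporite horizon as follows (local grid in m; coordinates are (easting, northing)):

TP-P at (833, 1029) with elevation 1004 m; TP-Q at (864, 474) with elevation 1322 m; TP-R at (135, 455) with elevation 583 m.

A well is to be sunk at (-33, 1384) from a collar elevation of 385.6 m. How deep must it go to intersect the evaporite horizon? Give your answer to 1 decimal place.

454.2 m

Let the plane be z = a·E + b·N + c.
TP-Q−TP-P: 31a − 555b = 318;  TP-R−TP-P: −698a − 574b = −421.
Solving gives a = 1.027156, b = −0.515600.
Then c = 1004 − a·833 − b·1029 = 678.93.
At (-33, 1384): z_contact = −33.90 − 713.59 + 678.93 = -68.55 m.
Depth below ground = 385.6 − (-68.55) = 454.2 m.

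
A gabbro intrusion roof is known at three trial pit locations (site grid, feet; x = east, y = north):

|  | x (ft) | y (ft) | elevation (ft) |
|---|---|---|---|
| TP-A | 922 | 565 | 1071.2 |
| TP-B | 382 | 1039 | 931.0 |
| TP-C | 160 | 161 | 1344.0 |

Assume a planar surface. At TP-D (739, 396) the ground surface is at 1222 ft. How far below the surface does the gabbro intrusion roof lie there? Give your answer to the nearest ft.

Two edge vectors: TP-A→TP-B = (-540, 474, -140.2), TP-A→TP-C = (-762, -404, 272.8).
Normal n = (TP-A→TP-B) × (TP-A→TP-C) = (72666.4, 254144.4, 579348).
So ∂z/∂x = −n_x/n_z = −0.12543 and ∂z/∂y = −n_y/n_z = −0.43867.
Intercept c from TP-A: 1071.2 + 115.64 + 247.85 = 1434.69.
At (739, 396): z_contact = −92.7 − 173.7 + 1434.69 = 1168.3 ft.
Depth below ground = 1222 − 1168.3 = 54 ft.

54 ft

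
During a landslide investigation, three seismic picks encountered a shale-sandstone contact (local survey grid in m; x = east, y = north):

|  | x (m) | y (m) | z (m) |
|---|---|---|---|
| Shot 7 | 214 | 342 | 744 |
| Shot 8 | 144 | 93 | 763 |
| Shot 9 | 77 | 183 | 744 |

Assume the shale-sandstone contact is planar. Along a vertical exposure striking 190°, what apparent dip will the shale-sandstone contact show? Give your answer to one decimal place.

5.1°

Let the plane be z = a·x + b·y + c.
Shot 8−Shot 7: −70a − 249b = 19;  Shot 9−Shot 7: −137a − 159b = 0.
Solving gives a = 0.13144, b = −0.11326.
Unit vector along 190° is (sin 190°, cos 190°) = (-0.1736, -0.9848).
Slope in that direction = a·(-0.1736) + b·(-0.9848) = 0.08871.
Apparent dip = arctan|0.08871| = 5.1° (true dip is 9.8°, so apparent ≤ true as expected).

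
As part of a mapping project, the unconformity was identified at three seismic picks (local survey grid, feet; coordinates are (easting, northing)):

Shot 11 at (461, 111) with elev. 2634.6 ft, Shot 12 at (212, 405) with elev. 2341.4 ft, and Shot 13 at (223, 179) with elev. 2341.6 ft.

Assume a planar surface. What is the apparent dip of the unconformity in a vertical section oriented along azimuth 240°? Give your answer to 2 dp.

48.01°

Let the plane be z = a·E + b·N + c.
Shot 12−Shot 11: −249a + 294b = −293.2;  Shot 13−Shot 11: −238a + 68b = −293.
Solving gives a = 1.24820, b = 0.05987.
Unit vector along 240° is (sin 240°, cos 240°) = (-0.8660, -0.5000).
Slope in that direction = a·(-0.8660) + b·(-0.5000) = −1.11090.
Apparent dip = arctan|1.11090| = 48.01° (true dip is 51.3°, so apparent ≤ true as expected).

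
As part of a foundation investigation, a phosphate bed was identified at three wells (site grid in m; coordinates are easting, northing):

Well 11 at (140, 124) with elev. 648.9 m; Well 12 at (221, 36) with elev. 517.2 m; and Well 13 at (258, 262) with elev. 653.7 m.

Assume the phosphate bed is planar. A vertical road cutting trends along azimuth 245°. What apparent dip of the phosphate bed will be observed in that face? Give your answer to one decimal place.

Let the plane be z = a·easting + b·northing + c.
Well 12−Well 11: 81a − 88b = −131.7;  Well 13−Well 11: 118a + 138b = 4.8.
Solving gives a = −0.82331, b = 0.73877.
Unit vector along 245° is (sin 245°, cos 245°) = (-0.9063, -0.4226).
Slope in that direction = a·(-0.9063) + b·(-0.4226) = 0.43395.
Apparent dip = arctan|0.43395| = 23.5° (true dip is 47.9°, so apparent ≤ true as expected).

23.5°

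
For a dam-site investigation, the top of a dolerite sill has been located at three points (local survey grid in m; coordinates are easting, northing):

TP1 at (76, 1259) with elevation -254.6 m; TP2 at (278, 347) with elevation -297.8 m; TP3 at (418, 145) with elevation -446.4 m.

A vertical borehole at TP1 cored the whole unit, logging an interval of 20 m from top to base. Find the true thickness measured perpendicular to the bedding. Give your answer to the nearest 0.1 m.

11.2 m

Let the plane be z = a·easting + b·northing + c.
TP2−TP1: 202a − 912b = −43.2;  TP3−TP1: 342a − 1114b = −191.8.
Solving gives a = −1.45951, b = −0.27590.
|∇z| = √(a²+b²) = 1.48536, so dip δ = arctan(1.48536) = 56.05°.
True thickness = vertical thickness × cos δ = 20 × cos 56.05° = 11.2 m.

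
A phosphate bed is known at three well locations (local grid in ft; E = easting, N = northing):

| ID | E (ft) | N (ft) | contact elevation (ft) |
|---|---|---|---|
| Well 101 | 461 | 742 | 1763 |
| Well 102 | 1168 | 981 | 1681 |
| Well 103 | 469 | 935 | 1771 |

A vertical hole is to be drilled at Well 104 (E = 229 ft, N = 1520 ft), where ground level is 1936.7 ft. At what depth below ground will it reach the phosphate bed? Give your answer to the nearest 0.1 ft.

106.6 ft

Let the plane be z = a·E + b·N + c.
Well 102−Well 101: 707a + 239b = −82;  Well 103−Well 101: 8a + 193b = 8.
Solving gives a = −0.131843, b = 0.046916.
Then c = 1763 − a·461 − b·742 = 1788.97.
At (229, 1520): z_contact = −30.19 + 71.31 + 1788.97 = 1830.09 ft.
Depth below ground = 1936.7 − 1830.09 = 106.6 ft.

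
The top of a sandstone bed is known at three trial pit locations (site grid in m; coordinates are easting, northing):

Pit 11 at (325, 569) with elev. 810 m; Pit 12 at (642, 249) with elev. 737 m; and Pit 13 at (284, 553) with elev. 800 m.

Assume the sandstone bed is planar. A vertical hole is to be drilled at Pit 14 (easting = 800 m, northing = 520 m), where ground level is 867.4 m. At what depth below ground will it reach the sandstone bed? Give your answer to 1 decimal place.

20.9 m

Let the plane be z = a·easting + b·northing + c.
Pit 12−Pit 11: 317a − 320b = −73;  Pit 13−Pit 11: −41a − 16b = −10.
Solving gives a = 0.11170, b = 0.33878.
Then c = 810 − a·325 − b·569 = 580.94.
At (800, 520): z_contact = 89.36 + 176.16 + 580.94 = 846.46 m.
Depth below ground = 867.4 − 846.46 = 20.9 m.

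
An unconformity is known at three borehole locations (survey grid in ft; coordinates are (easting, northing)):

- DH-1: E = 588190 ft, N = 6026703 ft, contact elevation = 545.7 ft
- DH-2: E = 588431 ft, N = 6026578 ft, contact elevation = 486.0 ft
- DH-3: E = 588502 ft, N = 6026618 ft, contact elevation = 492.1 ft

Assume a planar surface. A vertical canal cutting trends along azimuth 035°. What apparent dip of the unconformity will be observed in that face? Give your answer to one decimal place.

Let the plane be z = a·E + b·N + c.
DH-2−DH-1: 241a − 125b = −59.7;  DH-3−DH-1: 312a − 85b = −53.6.
Solving gives a = −0.08779, b = 0.30833.
Unit vector along 035° is (sin 35°, cos 35°) = (0.5736, 0.8192).
Slope in that direction = a·(0.5736) + b·(0.8192) = 0.20222.
Apparent dip = arctan|0.20222| = 11.4° (true dip is 17.8°, so apparent ≤ true as expected).

11.4°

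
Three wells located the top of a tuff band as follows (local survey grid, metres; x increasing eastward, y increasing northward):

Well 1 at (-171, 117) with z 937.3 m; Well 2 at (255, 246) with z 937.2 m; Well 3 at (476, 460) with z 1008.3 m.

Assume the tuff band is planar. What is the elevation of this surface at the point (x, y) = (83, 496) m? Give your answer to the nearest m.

Two edge vectors: Well 1→Well 2 = (426, 129, -0.1), Well 1→Well 3 = (647, 343, 71).
Normal n = (Well 1→Well 2) × (Well 1→Well 3) = (9193.3, -30310.7, 62655).
So ∂z/∂x = −n_x/n_z = −0.14673 and ∂z/∂y = −n_y/n_z = 0.48377.
Intercept c from Well 1: 937.3 − 25.09 − 56.60 = 855.61.
At (83, 496): z = −12.2 + 240.0 + 855.61 = 1083.4 m.

1083 m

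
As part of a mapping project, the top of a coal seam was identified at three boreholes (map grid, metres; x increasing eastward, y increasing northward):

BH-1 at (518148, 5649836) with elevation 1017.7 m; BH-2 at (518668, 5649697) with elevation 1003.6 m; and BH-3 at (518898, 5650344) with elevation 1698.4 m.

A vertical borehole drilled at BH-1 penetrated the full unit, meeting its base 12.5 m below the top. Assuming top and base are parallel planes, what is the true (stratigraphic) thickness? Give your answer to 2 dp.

8.76 m

Two edge vectors: BH-1→BH-2 = (520, -139, -14.1), BH-1→BH-3 = (750, 508, 680.7).
Normal n = (BH-1→BH-2) × (BH-1→BH-3) = (-87454.5, -364539, 368410).
So ∂z/∂x = −n_x/n_z = 0.23738 and ∂z/∂y = −n_y/n_z = 0.98949.
|∇z| = √(a²+b²) = 1.01757, so dip δ = arctan(1.01757) = 45.50°.
True thickness = vertical thickness × cos δ = 12.5 × cos 45.50° = 8.76 m.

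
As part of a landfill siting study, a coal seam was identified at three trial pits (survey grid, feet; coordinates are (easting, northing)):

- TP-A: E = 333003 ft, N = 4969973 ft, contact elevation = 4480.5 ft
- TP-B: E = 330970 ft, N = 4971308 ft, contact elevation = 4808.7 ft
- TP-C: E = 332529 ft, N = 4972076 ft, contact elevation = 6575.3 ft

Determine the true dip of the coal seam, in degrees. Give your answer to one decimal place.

51.7°

Let the plane be z = a·E + b·N + c.
TP-B−TP-A: −2033a + 1335b = 328.2;  TP-C−TP-A: −474a + 2103b = 2094.8.
Solving gives a = 0.57825, b = 1.12643.
Gradient magnitude |∇z| = √(a² + b²) = √(0.33438 + 1.26886) = 1.26619.
True dip = arctan(1.26619) = 51.7°, dipping toward SSW (azimuth ≈ 207°).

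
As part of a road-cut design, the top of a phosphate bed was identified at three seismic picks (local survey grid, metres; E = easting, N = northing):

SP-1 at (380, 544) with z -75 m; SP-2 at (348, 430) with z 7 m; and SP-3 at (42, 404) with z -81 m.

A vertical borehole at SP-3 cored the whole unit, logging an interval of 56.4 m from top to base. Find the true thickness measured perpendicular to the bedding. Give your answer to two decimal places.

42.05 m

Two edge vectors: SP-1→SP-2 = (-32, -114, 82), SP-1→SP-3 = (-338, -140, -6).
Normal n = (SP-1→SP-2) × (SP-1→SP-3) = (12164, -27908, -34052).
So ∂z/∂E = −n_x/n_z = 0.35722 and ∂z/∂N = −n_y/n_z = −0.81957.
|∇z| = √(a²+b²) = 0.89404, so dip δ = arctan(0.89404) = 41.80°.
True thickness = vertical thickness × cos δ = 56.4 × cos 41.80° = 42.05 m.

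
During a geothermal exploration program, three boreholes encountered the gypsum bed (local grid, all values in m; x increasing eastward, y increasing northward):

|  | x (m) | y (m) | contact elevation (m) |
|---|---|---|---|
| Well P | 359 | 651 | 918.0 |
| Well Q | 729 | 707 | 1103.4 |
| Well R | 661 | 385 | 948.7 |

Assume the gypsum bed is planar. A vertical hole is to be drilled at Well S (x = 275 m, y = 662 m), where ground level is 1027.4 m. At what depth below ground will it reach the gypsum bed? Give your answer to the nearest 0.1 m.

142.3 m

Two edge vectors: Well P→Well Q = (370, 56, 185.4), Well P→Well R = (302, -266, 30.7).
Normal n = (Well P→Well Q) × (Well P→Well R) = (51035.6, 44631.8, -115332).
So ∂z/∂x = −n_x/n_z = 0.44251 and ∂z/∂y = −n_y/n_z = 0.38699.
Intercept c from Well P: 918 − 158.86 − 251.93 = 507.21.
At (275, 662): z_contact = 121.69 + 256.18 + 507.21 = 885.09 m.
Depth below ground = 1027.4 − 885.09 = 142.3 m.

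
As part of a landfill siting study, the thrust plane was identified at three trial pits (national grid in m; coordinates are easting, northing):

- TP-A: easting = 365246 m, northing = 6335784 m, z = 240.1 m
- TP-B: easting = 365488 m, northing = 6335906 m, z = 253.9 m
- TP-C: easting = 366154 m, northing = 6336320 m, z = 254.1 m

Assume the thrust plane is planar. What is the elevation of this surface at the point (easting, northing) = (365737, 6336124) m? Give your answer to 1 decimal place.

223.5 m

Let the plane be z = a·easting + b·northing + c.
TP-B−TP-A: 242a + 122b = 13.8;  TP-C−TP-A: 908a + 536b = 14.
Solving gives a = 0.300422476, b = −0.482805239.
Then c = 240.1 − a·365246 − b·6335784 = 2949461.70.
At (365737, 6336124): z = 109875.6 − 3059113.9 + 2949461.70 = 223.5 m.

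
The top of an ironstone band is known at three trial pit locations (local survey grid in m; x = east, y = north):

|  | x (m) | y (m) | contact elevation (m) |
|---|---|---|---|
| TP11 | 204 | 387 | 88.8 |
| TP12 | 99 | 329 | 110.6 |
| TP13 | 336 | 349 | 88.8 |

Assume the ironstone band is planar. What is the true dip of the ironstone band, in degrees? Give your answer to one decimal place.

Two edge vectors: TP11→TP12 = (-105, -58, 21.8), TP11→TP13 = (132, -38, 0).
Normal n = (TP11→TP12) × (TP11→TP13) = (828.4, 2877.6, 11646).
So ∂z/∂x = −n_x/n_z = −0.07113 and ∂z/∂y = −n_y/n_z = −0.24709.
Gradient magnitude |∇z| = √(a² + b²) = √(0.00506 + 0.06105) = 0.25712.
True dip = arctan(0.25712) = 14.4°, dipping toward NNE (azimuth ≈ 016°).

14.4°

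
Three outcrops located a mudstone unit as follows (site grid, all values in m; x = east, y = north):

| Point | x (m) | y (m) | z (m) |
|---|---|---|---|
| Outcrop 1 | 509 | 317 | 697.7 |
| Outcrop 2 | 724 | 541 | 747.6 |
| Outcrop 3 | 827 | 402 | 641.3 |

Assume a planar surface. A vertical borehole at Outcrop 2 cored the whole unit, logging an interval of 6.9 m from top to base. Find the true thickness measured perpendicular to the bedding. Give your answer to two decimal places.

Let the plane be z = a·x + b·y + c.
Outcrop 2−Outcrop 1: 215a + 224b = 49.9;  Outcrop 3−Outcrop 1: 318a + 85b = −56.4.
Solving gives a = −0.31866, b = 0.52862.
|∇z| = √(a²+b²) = 0.61724, so dip δ = arctan(0.61724) = 31.68°.
True thickness = vertical thickness × cos δ = 6.9 × cos 31.68° = 5.87 m.

5.87 m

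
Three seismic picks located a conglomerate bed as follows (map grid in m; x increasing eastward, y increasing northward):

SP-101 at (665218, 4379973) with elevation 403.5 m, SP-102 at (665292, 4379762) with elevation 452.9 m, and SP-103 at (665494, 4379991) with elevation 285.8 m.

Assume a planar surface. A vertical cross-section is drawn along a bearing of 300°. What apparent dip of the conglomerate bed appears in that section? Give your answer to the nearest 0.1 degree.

9.1°

Let the plane be z = a·x + b·y + c.
SP-102−SP-101: 74a − 211b = 49.4;  SP-103−SP-101: 276a + 18b = −117.7.
Solving gives a = −0.40199, b = −0.37510.
Unit vector along 300° is (sin 300°, cos 300°) = (-0.8660, 0.5000).
Slope in that direction = a·(-0.8660) + b·(0.5000) = 0.16058.
Apparent dip = arctan|0.16058| = 9.1° (true dip is 28.8°, so apparent ≤ true as expected).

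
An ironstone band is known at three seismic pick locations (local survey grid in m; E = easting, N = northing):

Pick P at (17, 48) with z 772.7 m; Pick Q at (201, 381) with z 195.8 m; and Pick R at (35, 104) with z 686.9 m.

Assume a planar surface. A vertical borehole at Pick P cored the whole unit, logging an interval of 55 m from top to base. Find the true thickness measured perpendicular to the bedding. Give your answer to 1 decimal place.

30.2 m

Let the plane be z = a·E + b·N + c.
Pick Q−Pick P: 184a + 333b = −576.9;  Pick R−Pick P: 18a + 56b = −85.8.
Solving gives a = −0.86659, b = −1.25360.
|∇z| = √(a²+b²) = 1.52397, so dip δ = arctan(1.52397) = 56.73°.
True thickness = vertical thickness × cos δ = 55 × cos 56.73° = 30.2 m.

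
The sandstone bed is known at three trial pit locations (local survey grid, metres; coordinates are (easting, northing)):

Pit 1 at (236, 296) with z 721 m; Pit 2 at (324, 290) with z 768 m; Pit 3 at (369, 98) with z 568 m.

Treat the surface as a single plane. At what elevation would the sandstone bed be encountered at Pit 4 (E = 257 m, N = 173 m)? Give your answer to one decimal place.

588.1 m

Two edge vectors: Pit 1→Pit 2 = (88, -6, 47), Pit 1→Pit 3 = (133, -198, -153).
Normal n = (Pit 1→Pit 2) × (Pit 1→Pit 3) = (10224, 19715, -16626).
So ∂z/∂E = −n_x/n_z = 0.61494 and ∂z/∂N = −n_y/n_z = 1.18579.
Intercept c from Pit 1: 721 − 145.13 − 350.99 = 224.88.
At (257, 173): z = 158.0 + 205.1 + 224.88 = 588.1 m.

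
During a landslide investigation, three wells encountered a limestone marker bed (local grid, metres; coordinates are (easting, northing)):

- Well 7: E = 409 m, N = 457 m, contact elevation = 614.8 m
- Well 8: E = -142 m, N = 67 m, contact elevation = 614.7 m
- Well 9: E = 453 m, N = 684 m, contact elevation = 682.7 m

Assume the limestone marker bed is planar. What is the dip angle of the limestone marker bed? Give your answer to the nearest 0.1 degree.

23.0°

Two edge vectors: Well 7→Well 8 = (-551, -390, -0.1), Well 7→Well 9 = (44, 227, 67.9).
Normal n = (Well 7→Well 8) × (Well 7→Well 9) = (-26458.3, 37408.5, -107917).
So ∂z/∂E = −n_x/n_z = −0.24517 and ∂z/∂N = −n_y/n_z = 0.34664.
Gradient magnitude |∇z| = √(a² + b²) = √(0.06011 + 0.12016) = 0.42458.
True dip = arctan(0.42458) = 23.0°, dipping toward SE (azimuth ≈ 145°).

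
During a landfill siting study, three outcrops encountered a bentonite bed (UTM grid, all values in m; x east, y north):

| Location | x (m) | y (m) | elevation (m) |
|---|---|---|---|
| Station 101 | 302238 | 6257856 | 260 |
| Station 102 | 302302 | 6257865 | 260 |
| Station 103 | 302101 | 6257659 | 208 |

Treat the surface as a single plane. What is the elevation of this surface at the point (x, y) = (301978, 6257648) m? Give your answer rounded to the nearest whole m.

Let the plane be z = a·x + b·y + c.
Station 102−Station 101: 64a + 9b = 0;  Station 103−Station 101: −137a − 197b = −52.
Solving gives a = −0.04114286, b = 0.29257143.
Then c = 260 − a·302238 − b·6257856 = −1818174.93.
At (301978, 6257648): z = −12424.2 + 1830809.0 − 1818174.93 = 209.8 m.

210 m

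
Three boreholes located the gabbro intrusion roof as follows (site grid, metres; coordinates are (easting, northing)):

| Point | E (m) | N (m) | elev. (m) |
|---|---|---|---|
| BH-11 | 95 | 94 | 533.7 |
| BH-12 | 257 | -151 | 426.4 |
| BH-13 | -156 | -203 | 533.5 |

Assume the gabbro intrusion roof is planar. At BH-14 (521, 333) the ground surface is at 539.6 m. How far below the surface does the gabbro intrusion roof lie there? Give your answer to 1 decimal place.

Let the plane be z = a·E + b·N + c.
BH-12−BH-11: 162a − 245b = −107.3;  BH-13−BH-11: −251a − 297b = −0.2.
Solving gives a = −0.29030, b = 0.24601.
Then c = 533.7 − a·95 − b·94 = 538.15.
At (521, 333): z_contact = −151.24 + 81.92 + 538.15 = 468.83 m.
Depth below ground = 539.6 − 468.83 = 70.8 m.

70.8 m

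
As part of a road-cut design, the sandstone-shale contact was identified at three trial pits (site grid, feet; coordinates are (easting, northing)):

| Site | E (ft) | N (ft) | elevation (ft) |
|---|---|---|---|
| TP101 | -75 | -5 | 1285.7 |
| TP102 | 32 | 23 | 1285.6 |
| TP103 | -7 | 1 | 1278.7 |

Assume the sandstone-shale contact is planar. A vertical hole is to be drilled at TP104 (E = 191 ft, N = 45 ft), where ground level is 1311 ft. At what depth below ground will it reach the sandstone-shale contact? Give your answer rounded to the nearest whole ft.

37 ft

Two edge vectors: TP101→TP102 = (107, 28, -0.1), TP101→TP103 = (68, 6, -7).
Normal n = (TP101→TP102) × (TP101→TP103) = (-195.4, 742.2, -1262).
So ∂z/∂E = −n_x/n_z = −0.15483 and ∂z/∂N = −n_y/n_z = 0.58811.
Intercept c from TP101: 1285.7 − 11.61 + 2.94 = 1277.03.
At (191, 45): z_contact = −29.6 + 26.5 + 1277.03 = 1273.9 ft.
Depth below ground = 1311 − 1273.9 = 37 ft.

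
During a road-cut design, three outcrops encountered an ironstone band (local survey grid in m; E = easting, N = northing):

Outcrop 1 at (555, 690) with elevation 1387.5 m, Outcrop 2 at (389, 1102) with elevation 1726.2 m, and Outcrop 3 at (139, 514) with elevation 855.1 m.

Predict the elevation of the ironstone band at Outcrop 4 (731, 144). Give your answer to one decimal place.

903.6 m

Two edge vectors: Outcrop 1→Outcrop 2 = (-166, 412, 338.7), Outcrop 1→Outcrop 3 = (-416, -176, -532.4).
Normal n = (Outcrop 1→Outcrop 2) × (Outcrop 1→Outcrop 3) = (-159737.6, -229277.6, 200608).
So ∂z/∂E = −n_x/n_z = 0.796267 and ∂z/∂N = −n_y/n_z = 1.142914.
Intercept c from Outcrop 1: 1387.5 − 441.93 − 788.61 = 156.96.
At (731, 144): z = 582.1 + 164.6 + 156.96 = 903.6 m.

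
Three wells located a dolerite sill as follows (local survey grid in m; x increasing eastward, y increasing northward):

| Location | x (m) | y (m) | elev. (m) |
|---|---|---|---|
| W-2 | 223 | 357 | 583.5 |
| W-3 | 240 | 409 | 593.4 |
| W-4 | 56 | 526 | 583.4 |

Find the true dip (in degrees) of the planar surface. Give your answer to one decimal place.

11.5°

Let the plane be z = a·x + b·y + c.
W-3−W-2: 17a + 52b = 9.9;  W-4−W-2: −167a + 169b = −0.1.
Solving gives a = 0.14522, b = 0.14291.
Gradient magnitude |∇z| = √(a² + b²) = √(0.02109 + 0.02042) = 0.20374.
True dip = arctan(0.20374) = 11.5°, dipping toward SW (azimuth ≈ 225°).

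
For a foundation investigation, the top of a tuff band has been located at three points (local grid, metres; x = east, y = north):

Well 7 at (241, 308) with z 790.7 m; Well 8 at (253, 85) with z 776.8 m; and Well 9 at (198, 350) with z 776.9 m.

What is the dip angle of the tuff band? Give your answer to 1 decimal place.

22.4°

Two edge vectors: Well 7→Well 8 = (12, -223, -13.9), Well 7→Well 9 = (-43, 42, -13.8).
Normal n = (Well 7→Well 8) × (Well 7→Well 9) = (3661.2, 763.3, -9085).
So ∂z/∂x = −n_x/n_z = 0.40299 and ∂z/∂y = −n_y/n_z = 0.08402.
Gradient magnitude |∇z| = √(a² + b²) = √(0.16240 + 0.00706) = 0.41166.
True dip = arctan(0.41166) = 22.4°, dipping toward WSW (azimuth ≈ 258°).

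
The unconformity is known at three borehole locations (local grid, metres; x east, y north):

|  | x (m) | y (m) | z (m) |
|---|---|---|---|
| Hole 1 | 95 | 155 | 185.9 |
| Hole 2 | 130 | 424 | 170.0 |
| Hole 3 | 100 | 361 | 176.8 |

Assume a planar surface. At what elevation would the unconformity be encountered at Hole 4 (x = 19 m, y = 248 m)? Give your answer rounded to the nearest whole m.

Let the plane be z = a·x + b·y + c.
Hole 2−Hole 1: 35a + 269b = −15.9;  Hole 3−Hole 1: 5a + 206b = −9.1.
Solving gives a = −0.14109, b = −0.04075.
Then c = 185.9 − a·95 − b·155 = 205.62.
At (19, 248): z = −2.7 − 10.1 + 205.62 = 192.8 m.

193 m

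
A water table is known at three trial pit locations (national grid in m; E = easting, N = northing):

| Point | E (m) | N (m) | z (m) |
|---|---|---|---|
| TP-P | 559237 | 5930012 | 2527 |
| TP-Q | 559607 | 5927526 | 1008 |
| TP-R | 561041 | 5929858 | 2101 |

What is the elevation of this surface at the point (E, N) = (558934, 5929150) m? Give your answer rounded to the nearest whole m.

2081 m

Two edge vectors: TP-P→TP-Q = (370, -2486, -1519), TP-P→TP-R = (1804, -154, -426).
Normal n = (TP-P→TP-Q) × (TP-P→TP-R) = (825110, -2582656, 4427764).
So ∂z/∂E = −n_x/n_z = −0.18634914 and ∂z/∂N = −n_y/n_z = 0.58328673.
Intercept c from TP-P: 2527 + 104213.33 − 3458897.33 = −3352157.00.
At (558934, 5929150): z = −104156.9 + 3458394.5 − 3352157.00 = 2080.7 m.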